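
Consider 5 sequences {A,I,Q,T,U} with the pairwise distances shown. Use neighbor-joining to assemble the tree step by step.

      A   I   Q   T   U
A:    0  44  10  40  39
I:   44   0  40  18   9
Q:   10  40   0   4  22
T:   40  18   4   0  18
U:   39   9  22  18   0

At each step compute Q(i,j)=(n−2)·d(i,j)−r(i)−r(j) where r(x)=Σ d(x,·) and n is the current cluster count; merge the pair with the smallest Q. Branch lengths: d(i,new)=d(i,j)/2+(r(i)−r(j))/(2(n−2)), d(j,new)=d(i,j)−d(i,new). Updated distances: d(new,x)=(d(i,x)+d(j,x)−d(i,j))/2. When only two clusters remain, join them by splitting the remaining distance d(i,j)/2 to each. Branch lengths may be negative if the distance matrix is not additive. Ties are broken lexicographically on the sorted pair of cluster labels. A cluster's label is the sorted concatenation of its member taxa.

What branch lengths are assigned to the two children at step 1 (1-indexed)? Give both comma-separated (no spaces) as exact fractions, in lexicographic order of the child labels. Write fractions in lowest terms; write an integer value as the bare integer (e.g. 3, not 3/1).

29/2,-9/2

iteration 1: select A,Q (d=10, Q=-179); attach at lengths (29/2, -9/2); label the merged cluster AQ
  updated: d(AQ,I)=37, d(AQ,T)=17, d(AQ,U)=51/2
iteration 2: select AQ,T (d=17, Q=-197/2); attach at lengths (121/8, 15/8); label the merged cluster AQT
  updated: d(AQT,I)=19, d(AQT,U)=53/4
iteration 3: select AQT,I (d=19, Q=-165/4); attach at lengths (93/8, 59/8); label the merged cluster AIQT
  updated: d(AIQT,U)=13/8
iteration 4: select AIQT,U (d=13/8); attach at lengths (13/16, 13/16); label the merged cluster AIQTU
final tree: ((((A:29/2,Q:-9/2):121/8,T:15/8):93/8,I:59/8):13/16,U:13/16)
total length: 381/8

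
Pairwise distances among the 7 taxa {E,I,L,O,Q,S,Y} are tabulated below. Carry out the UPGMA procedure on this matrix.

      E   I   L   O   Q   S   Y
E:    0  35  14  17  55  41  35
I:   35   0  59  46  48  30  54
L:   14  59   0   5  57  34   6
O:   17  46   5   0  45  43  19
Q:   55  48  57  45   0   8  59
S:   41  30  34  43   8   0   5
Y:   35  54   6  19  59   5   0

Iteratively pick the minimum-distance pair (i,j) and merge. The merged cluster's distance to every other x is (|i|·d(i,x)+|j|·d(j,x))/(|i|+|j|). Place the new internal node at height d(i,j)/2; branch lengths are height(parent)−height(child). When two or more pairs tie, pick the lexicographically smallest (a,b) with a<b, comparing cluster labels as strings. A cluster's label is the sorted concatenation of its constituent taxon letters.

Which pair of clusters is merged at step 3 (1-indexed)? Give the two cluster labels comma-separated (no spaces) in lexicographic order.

E,LO

1. join L+O (d=5) ⇒ LO; edges |L|=5/2, |O|=5/2
  updated: d(E,LO)=31/2, d(I,LO)=105/2, d(LO,Q)=51, d(LO,S)=77/2, d(LO,Y)=25/2
2. join S+Y (d=5) ⇒ SY; edges |S|=5/2, |Y|=5/2
  updated: d(E,SY)=38, d(I,SY)=42, d(LO,SY)=51/2, d(Q,SY)=67/2
3. join E+LO (d=31/2) ⇒ ELO; edges |E|=31/4, |LO|=21/4
  updated: d(ELO,I)=140/3, d(ELO,Q)=157/3, d(ELO,SY)=89/3
4. join ELO+SY (d=89/3) ⇒ ELOSY; edges |ELO|=85/12, |SY|=37/3
  updated: d(ELOSY,I)=224/5, d(ELOSY,Q)=224/5
5. join ELOSY+I (d=224/5) ⇒ EILOSY; edges |ELOSY|=227/30, |I|=112/5
  updated: d(EILOSY,Q)=136/3
6. join EILOSY+Q (d=136/3) ⇒ EILOQSY; edges |EILOSY|=4/15, |Q|=68/3
final tree: ((((E:31/4,(L:5/2,O:5/2):21/4):85/12,(S:5/2,Y:5/2):37/3):227/30,I:112/5):4/15,Q:68/3)
total length: 5719/60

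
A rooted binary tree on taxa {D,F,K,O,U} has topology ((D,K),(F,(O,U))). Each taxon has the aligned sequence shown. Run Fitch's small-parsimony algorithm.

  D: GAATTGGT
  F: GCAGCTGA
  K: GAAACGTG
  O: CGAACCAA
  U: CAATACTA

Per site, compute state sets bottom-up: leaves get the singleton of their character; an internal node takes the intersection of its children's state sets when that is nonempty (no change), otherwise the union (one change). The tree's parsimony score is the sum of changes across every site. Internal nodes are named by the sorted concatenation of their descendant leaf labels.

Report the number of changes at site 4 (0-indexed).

2

[col 0] DK: children D:{G}, K:{G} ∩→ {G}; cost 0
[col 0] OU: children O:{C}, U:{C} ∩→ {C}; cost 0
[col 0] FOU: children F:{G}, OU:{C} ∪→ {C,G}; cost 1
[col 0] DFKOU: children DK:{G}, FOU:{C,G} ∩→ {G}; cost 0
[col 1] DK: children D:{A}, K:{A} ∩→ {A}; cost 0
[col 1] OU: children O:{G}, U:{A} ∪→ {A,G}; cost 1
[col 1] FOU: children F:{C}, OU:{A,G} ∪→ {A,C,G}; cost 1
[col 1] DFKOU: children DK:{A}, FOU:{A,C,G} ∩→ {A}; cost 0
[col 2] DK: children D:{A}, K:{A} ∩→ {A}; cost 0
[col 2] OU: children O:{A}, U:{A} ∩→ {A}; cost 0
[col 2] FOU: children F:{A}, OU:{A} ∩→ {A}; cost 0
[col 2] DFKOU: children DK:{A}, FOU:{A} ∩→ {A}; cost 0
[col 3] DK: children D:{T}, K:{A} ∪→ {A,T}; cost 1
[col 3] OU: children O:{A}, U:{T} ∪→ {A,T}; cost 1
[col 3] FOU: children F:{G}, OU:{A,T} ∪→ {A,G,T}; cost 1
[col 3] DFKOU: children DK:{A,T}, FOU:{A,G,T} ∩→ {A,T}; cost 0
[col 4] DK: children D:{T}, K:{C} ∪→ {C,T}; cost 1
[col 4] OU: children O:{C}, U:{A} ∪→ {A,C}; cost 1
[col 4] FOU: children F:{C}, OU:{A,C} ∩→ {C}; cost 0
[col 4] DFKOU: children DK:{C,T}, FOU:{C} ∩→ {C}; cost 0
[col 5] DK: children D:{G}, K:{G} ∩→ {G}; cost 0
[col 5] OU: children O:{C}, U:{C} ∩→ {C}; cost 0
[col 5] FOU: children F:{T}, OU:{C} ∪→ {C,T}; cost 1
[col 5] DFKOU: children DK:{G}, FOU:{C,T} ∪→ {C,G,T}; cost 1
[col 6] DK: children D:{G}, K:{T} ∪→ {G,T}; cost 1
[col 6] OU: children O:{A}, U:{T} ∪→ {A,T}; cost 1
[col 6] FOU: children F:{G}, OU:{A,T} ∪→ {A,G,T}; cost 1
[col 6] DFKOU: children DK:{G,T}, FOU:{A,G,T} ∩→ {G,T}; cost 0
[col 7] DK: children D:{T}, K:{G} ∪→ {G,T}; cost 1
[col 7] OU: children O:{A}, U:{A} ∩→ {A}; cost 0
[col 7] FOU: children F:{A}, OU:{A} ∩→ {A}; cost 0
[col 7] DFKOU: children DK:{G,T}, FOU:{A} ∪→ {A,G,T}; cost 1
per-site changes: [1, 2, 0, 3, 2, 2, 3, 2]; total = 15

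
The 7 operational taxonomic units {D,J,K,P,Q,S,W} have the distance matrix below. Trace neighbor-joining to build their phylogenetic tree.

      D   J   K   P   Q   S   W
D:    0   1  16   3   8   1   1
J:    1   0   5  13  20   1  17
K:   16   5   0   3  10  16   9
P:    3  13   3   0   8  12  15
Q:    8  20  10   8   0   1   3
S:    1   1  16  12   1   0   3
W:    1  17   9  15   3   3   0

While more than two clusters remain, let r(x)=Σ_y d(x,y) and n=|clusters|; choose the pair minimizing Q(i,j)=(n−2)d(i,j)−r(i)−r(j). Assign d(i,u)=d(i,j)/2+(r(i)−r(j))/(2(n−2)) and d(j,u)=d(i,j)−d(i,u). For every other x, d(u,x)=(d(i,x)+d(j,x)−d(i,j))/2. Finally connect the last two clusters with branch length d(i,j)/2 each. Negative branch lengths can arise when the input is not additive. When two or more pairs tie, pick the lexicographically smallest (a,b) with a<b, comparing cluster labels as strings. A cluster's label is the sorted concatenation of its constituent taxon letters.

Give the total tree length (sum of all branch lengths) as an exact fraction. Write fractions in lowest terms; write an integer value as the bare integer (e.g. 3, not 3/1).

18

iteration 1: select K,P (d=3, Q=-98); attach at lengths (2, 1); label the merged cluster KP
  updated: d(D,KP)=8, d(J,KP)=15/2, d(KP,Q)=15/2, d(KP,S)=25/2, d(KP,W)=21/2
iteration 2: select J,KP (d=15/2, Q=-125/2); attach at lengths (61/16, 59/16); label the merged cluster JKP
  updated: d(D,JKP)=3/4, d(JKP,Q)=10, d(JKP,S)=3, d(JKP,W)=10
iteration 3: select D,JKP (d=3/4, Q=-129/4); attach at lengths (-43/24, 61/24); label the merged cluster DJKP
  updated: d(DJKP,Q)=69/8, d(DJKP,S)=13/8, d(DJKP,W)=41/8
iteration 4: select DJKP,S (d=13/8, Q=-71/4); attach at lengths (13/4, -13/8); label the merged cluster DJKPS
  updated: d(DJKPS,Q)=4, d(DJKPS,W)=13/4
iteration 5: select DJKPS,Q (d=4, Q=-41/4); attach at lengths (17/8, 15/8); label the merged cluster DJKPQS
  updated: d(DJKPQS,W)=9/8
iteration 6: select DJKPQS,W (d=9/8); attach at lengths (9/16, 9/16); label the merged cluster DJKPQSW
final tree: ((((D:-43/24,(J:61/16,(K:2,P:1):59/16):61/24):13/4,S:-13/8):17/8,Q:15/8):9/16,W:9/16)
total length: 18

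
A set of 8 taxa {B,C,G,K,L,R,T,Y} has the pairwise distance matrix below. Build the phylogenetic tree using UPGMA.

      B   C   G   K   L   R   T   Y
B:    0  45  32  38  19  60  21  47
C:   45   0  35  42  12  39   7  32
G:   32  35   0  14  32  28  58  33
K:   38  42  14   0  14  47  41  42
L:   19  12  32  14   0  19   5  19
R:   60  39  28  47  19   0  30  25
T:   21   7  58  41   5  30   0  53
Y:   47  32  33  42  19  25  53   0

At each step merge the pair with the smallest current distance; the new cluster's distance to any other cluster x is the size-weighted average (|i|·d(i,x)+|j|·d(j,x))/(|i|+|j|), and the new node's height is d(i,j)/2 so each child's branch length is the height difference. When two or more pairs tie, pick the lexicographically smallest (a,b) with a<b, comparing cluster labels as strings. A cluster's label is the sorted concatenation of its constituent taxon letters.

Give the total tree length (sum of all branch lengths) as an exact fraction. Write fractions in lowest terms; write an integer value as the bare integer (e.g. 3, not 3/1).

1159/12

1. join L+T (d=5) ⇒ LT; edges |L|=5/2, |T|=5/2
  updated: d(B,LT)=20, d(C,LT)=19/2, d(G,LT)=45, d(K,LT)=55/2, d(LT,R)=49/2, d(LT,Y)=36
2. join C+LT (d=19/2) ⇒ CLT; edges |C|=19/4, |LT|=9/4
  updated: d(B,CLT)=85/3, d(CLT,G)=125/3, d(CLT,K)=97/3, d(CLT,R)=88/3, d(CLT,Y)=104/3
3. join G+K (d=14) ⇒ GK; edges |G|=7, |K|=7
  updated: d(B,GK)=35, d(CLT,GK)=37, d(GK,R)=75/2, d(GK,Y)=75/2
4. join R+Y (d=25) ⇒ RY; edges |R|=25/2, |Y|=25/2
  updated: d(B,RY)=107/2, d(CLT,RY)=32, d(GK,RY)=75/2
5. join B+CLT (d=85/3) ⇒ BCLT; edges |B|=85/6, |CLT|=113/12
  updated: d(BCLT,GK)=73/2, d(BCLT,RY)=299/8
6. join BCLT+GK (d=73/2) ⇒ BCGKLT; edges |BCLT|=49/12, |GK|=45/4
  updated: d(BCGKLT,RY)=449/12
7. join BCGKLT+RY (d=449/12) ⇒ BCGKLRTY; edges |BCGKLT|=11/24, |RY|=149/24
final tree: (((B:85/6,(C:19/4,(L:5/2,T:5/2):9/4):113/12):49/12,(G:7,K:7):45/4):11/24,(R:25/2,Y:25/2):149/24)
total length: 1159/12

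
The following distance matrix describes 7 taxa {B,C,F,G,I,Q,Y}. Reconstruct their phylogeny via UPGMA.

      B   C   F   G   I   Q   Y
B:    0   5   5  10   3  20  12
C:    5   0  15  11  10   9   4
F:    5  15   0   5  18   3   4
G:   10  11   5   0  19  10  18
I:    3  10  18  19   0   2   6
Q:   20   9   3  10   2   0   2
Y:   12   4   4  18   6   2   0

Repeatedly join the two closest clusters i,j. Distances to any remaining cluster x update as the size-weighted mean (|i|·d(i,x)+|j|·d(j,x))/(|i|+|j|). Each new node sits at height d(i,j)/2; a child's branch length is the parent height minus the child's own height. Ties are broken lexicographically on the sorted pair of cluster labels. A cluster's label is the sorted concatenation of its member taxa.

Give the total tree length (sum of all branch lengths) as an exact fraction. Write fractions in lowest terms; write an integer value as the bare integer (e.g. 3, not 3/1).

193/8

step 1: merge (I,Q) at d=2; branch lengths I→1, Q→1; new cluster IQ
  updated: d(B,IQ)=23/2, d(C,IQ)=19/2, d(F,IQ)=21/2, d(G,IQ)=29/2, d(IQ,Y)=4
step 2: merge (C,Y) at d=4; branch lengths C→2, Y→2; new cluster CY
  updated: d(B,CY)=17/2, d(CY,F)=19/2, d(CY,G)=29/2, d(CY,IQ)=27/4
step 3: merge (B,F) at d=5; branch lengths B→5/2, F→5/2; new cluster BF
  updated: d(BF,CY)=9, d(BF,G)=15/2, d(BF,IQ)=11
step 4: merge (CY,IQ) at d=27/4; branch lengths CY→11/8, IQ→19/8; new cluster CIQY
  updated: d(BF,CIQY)=10, d(CIQY,G)=29/2
step 5: merge (BF,G) at d=15/2; branch lengths BF→5/4, G→15/4; new cluster BFG
  updated: d(BFG,CIQY)=23/2
step 6: merge (BFG,CIQY) at d=23/2; branch lengths BFG→2, CIQY→19/8; new cluster BCFGIQY
final tree: (((B:5/2,F:5/2):5/4,G:15/4):2,((C:2,Y:2):11/8,(I:1,Q:1):19/8):19/8)
total length: 193/8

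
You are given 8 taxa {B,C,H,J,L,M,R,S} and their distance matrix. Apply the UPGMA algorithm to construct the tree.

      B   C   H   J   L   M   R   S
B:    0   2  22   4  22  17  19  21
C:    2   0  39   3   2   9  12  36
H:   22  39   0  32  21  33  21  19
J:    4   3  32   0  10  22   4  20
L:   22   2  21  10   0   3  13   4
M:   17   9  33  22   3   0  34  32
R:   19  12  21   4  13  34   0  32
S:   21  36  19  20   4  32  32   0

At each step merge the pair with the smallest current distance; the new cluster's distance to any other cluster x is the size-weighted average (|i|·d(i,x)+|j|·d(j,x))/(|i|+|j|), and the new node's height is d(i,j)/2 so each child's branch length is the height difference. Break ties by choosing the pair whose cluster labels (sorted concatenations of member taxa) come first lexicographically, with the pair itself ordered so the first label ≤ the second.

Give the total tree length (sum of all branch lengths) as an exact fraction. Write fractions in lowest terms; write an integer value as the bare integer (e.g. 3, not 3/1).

step 1: merge (B,C) at d=2; branch lengths B→1, C→1; new cluster BC
  updated: d(BC,H)=61/2, d(BC,J)=7/2, d(BC,L)=12, d(BC,M)=13, d(BC,R)=31/2, d(BC,S)=57/2
step 2: merge (L,M) at d=3; branch lengths L→3/2, M→3/2; new cluster LM
  updated: d(BC,LM)=25/2, d(H,LM)=27, d(J,LM)=16, d(LM,R)=47/2, d(LM,S)=18
step 3: merge (BC,J) at d=7/2; branch lengths BC→3/4, J→7/4; new cluster BCJ
  updated: d(BCJ,H)=31, d(BCJ,LM)=41/3, d(BCJ,R)=35/3, d(BCJ,S)=77/3
step 4: merge (BCJ,R) at d=35/3; branch lengths BCJ→49/12, R→35/6; new cluster BCJR
  updated: d(BCJR,H)=57/2, d(BCJR,LM)=129/8, d(BCJR,S)=109/4
step 5: merge (BCJR,LM) at d=129/8; branch lengths BCJR→107/48, LM→105/16; new cluster BCJLMR
  updated: d(BCJLMR,H)=28, d(BCJLMR,S)=145/6
step 6: merge (H,S) at d=19; branch lengths H→19/2, S→19/2; new cluster HS
  updated: d(BCJLMR,HS)=313/12
step 7: merge (BCJLMR,HS) at d=313/12; branch lengths BCJLMR→239/48, HS→85/24; new cluster BCHJLMRS
final tree: (((((B:1,C:1):3/4,J:7/4):49/12,R:35/6):107/48,(L:3/2,M:3/2):105/16):239/48,(H:19/2,S:19/2):85/24)
total length: 2579/48

2579/48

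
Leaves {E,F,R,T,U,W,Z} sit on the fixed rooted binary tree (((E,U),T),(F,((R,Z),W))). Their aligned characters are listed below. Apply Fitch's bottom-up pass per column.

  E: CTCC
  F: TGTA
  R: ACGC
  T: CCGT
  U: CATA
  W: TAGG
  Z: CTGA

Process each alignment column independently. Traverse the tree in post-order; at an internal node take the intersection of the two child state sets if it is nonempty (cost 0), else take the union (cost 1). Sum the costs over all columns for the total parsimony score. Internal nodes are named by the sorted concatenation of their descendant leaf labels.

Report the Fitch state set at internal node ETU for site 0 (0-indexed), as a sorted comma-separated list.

C

[col 0] EU: children E:{C}, U:{C} ∩→ {C}; cost 0
[col 0] ETU: children EU:{C}, T:{C} ∩→ {C}; cost 0
[col 0] RZ: children R:{A}, Z:{C} ∪→ {A,C}; cost 1
[col 0] RWZ: children RZ:{A,C}, W:{T} ∪→ {A,C,T}; cost 1
[col 0] FRWZ: children F:{T}, RWZ:{A,C,T} ∩→ {T}; cost 0
[col 0] EFRTUWZ: children ETU:{C}, FRWZ:{T} ∪→ {C,T}; cost 1
[col 1] EU: children E:{T}, U:{A} ∪→ {A,T}; cost 1
[col 1] ETU: children EU:{A,T}, T:{C} ∪→ {A,C,T}; cost 1
[col 1] RZ: children R:{C}, Z:{T} ∪→ {C,T}; cost 1
[col 1] RWZ: children RZ:{C,T}, W:{A} ∪→ {A,C,T}; cost 1
[col 1] FRWZ: children F:{G}, RWZ:{A,C,T} ∪→ {A,C,G,T}; cost 1
[col 1] EFRTUWZ: children ETU:{A,C,T}, FRWZ:{A,C,G,T} ∩→ {A,C,T}; cost 0
[col 2] EU: children E:{C}, U:{T} ∪→ {C,T}; cost 1
[col 2] ETU: children EU:{C,T}, T:{G} ∪→ {C,G,T}; cost 1
[col 2] RZ: children R:{G}, Z:{G} ∩→ {G}; cost 0
[col 2] RWZ: children RZ:{G}, W:{G} ∩→ {G}; cost 0
[col 2] FRWZ: children F:{T}, RWZ:{G} ∪→ {G,T}; cost 1
[col 2] EFRTUWZ: children ETU:{C,G,T}, FRWZ:{G,T} ∩→ {G,T}; cost 0
[col 3] EU: children E:{C}, U:{A} ∪→ {A,C}; cost 1
[col 3] ETU: children EU:{A,C}, T:{T} ∪→ {A,C,T}; cost 1
[col 3] RZ: children R:{C}, Z:{A} ∪→ {A,C}; cost 1
[col 3] RWZ: children RZ:{A,C}, W:{G} ∪→ {A,C,G}; cost 1
[col 3] FRWZ: children F:{A}, RWZ:{A,C,G} ∩→ {A}; cost 0
[col 3] EFRTUWZ: children ETU:{A,C,T}, FRWZ:{A} ∩→ {A}; cost 0
per-site changes: [3, 5, 3, 4]; total = 15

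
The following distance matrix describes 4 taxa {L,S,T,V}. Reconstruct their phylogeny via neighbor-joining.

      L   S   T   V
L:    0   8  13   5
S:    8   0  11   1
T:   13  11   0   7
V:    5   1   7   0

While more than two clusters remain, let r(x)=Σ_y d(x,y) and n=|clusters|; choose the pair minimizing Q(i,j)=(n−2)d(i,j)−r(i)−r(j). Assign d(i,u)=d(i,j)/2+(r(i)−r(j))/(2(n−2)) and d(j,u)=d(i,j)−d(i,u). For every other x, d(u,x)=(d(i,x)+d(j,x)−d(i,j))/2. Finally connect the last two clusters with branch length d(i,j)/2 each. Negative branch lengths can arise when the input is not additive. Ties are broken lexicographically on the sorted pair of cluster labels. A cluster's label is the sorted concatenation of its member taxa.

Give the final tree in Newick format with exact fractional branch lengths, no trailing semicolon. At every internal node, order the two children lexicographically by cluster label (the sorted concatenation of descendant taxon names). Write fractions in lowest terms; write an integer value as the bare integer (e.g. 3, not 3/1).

iteration 1: select L,T (d=13, Q=-31); attach at lengths (21/4, 31/4); label the merged cluster LT
  updated: d(LT,S)=3, d(LT,V)=-1/2
iteration 2: select LT,S (d=3, Q=-7/2); attach at lengths (3/4, 9/4); label the merged cluster LST
  updated: d(LST,V)=-5/4
iteration 3: select LST,V (d=-5/4); attach at lengths (-5/8, -5/8); label the merged cluster LSTV
final tree: (((L:21/4,T:31/4):3/4,S:9/4):-5/8,V:-5/8)
total length: 59/4

(((L:21/4,T:31/4):3/4,S:9/4):-5/8,V:-5/8)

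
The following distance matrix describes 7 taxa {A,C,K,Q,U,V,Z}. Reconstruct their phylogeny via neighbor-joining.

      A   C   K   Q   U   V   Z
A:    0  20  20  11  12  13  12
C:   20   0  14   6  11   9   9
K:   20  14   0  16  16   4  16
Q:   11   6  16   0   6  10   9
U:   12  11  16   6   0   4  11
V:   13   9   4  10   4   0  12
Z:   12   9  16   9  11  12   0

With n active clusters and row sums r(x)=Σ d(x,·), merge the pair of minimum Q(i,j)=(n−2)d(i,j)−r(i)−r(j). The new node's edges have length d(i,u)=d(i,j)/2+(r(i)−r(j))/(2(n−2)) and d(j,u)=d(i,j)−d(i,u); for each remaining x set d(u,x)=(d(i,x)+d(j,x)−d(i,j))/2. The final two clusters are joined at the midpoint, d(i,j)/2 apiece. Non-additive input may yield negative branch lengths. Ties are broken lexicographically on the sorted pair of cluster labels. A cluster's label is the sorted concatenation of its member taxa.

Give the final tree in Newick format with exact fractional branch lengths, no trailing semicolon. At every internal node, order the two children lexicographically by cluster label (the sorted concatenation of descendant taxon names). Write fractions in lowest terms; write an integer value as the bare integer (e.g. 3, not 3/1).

((((A:129/16,Z:63/16):13/8,(C:13/3,Q:5/3):13/8):3/4,(K:27/5,V:-7/5):39/8):25/16,U:25/16)

iteration 1: select K,V (d=4, Q=-118); attach at lengths (27/5, -7/5); label the merged cluster KV
  updated: d(A,KV)=29/2, d(C,KV)=19/2, d(KV,Q)=11, d(KV,U)=8, d(KV,Z)=12
iteration 2: select A,Z (d=12, Q=-149/2); attach at lengths (129/16, 63/16); label the merged cluster AZ
  updated: d(AZ,C)=17/2, d(AZ,KV)=29/4, d(AZ,Q)=4, d(AZ,U)=11/2
iteration 3: select C,Q (d=6, Q=-44); attach at lengths (13/3, 5/3); label the merged cluster CQ
  updated: d(AZ,CQ)=13/4, d(CQ,KV)=29/4, d(CQ,U)=11/2
iteration 4: select AZ,CQ (d=13/4, Q=-51/2); attach at lengths (13/8, 13/8); label the merged cluster ACQZ
  updated: d(ACQZ,KV)=45/8, d(ACQZ,U)=31/8
iteration 5: select ACQZ,KV (d=45/8, Q=-35/2); attach at lengths (3/4, 39/8); label the merged cluster ACKQVZ
  updated: d(ACKQVZ,U)=25/8
iteration 6: select ACKQVZ,U (d=25/8); attach at lengths (25/16, 25/16); label the merged cluster ACKQUVZ
final tree: ((((A:129/16,Z:63/16):13/8,(C:13/3,Q:5/3):13/8):3/4,(K:27/5,V:-7/5):39/8):25/16,U:25/16)
total length: 34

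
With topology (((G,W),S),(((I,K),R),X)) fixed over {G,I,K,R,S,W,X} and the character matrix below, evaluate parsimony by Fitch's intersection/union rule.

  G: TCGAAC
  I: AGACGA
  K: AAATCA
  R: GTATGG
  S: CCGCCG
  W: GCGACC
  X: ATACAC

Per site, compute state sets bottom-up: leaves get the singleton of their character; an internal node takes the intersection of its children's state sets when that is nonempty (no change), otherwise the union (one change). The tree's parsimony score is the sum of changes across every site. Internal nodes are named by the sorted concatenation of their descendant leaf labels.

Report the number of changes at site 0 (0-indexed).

4

GW@0: {T} ∪ {G} = {G,T} (union, +1)
GSW@0: {G,T} ∪ {C} = {C,G,T} (union, +1)
IK@0: {A} ∩ {A} = {A} (intersection, +0)
IKR@0: {A} ∪ {G} = {A,G} (union, +1)
IKRX@0: {A,G} ∩ {A} = {A} (intersection, +0)
GIKRSWX@0: {C,G,T} ∪ {A} = {A,C,G,T} (union, +1)
GW@1: {C} ∩ {C} = {C} (intersection, +0)
GSW@1: {C} ∩ {C} = {C} (intersection, +0)
IK@1: {G} ∪ {A} = {A,G} (union, +1)
IKR@1: {A,G} ∪ {T} = {A,G,T} (union, +1)
IKRX@1: {A,G,T} ∩ {T} = {T} (intersection, +0)
GIKRSWX@1: {C} ∪ {T} = {C,T} (union, +1)
GW@2: {G} ∩ {G} = {G} (intersection, +0)
GSW@2: {G} ∩ {G} = {G} (intersection, +0)
IK@2: {A} ∩ {A} = {A} (intersection, +0)
IKR@2: {A} ∩ {A} = {A} (intersection, +0)
IKRX@2: {A} ∩ {A} = {A} (intersection, +0)
GIKRSWX@2: {G} ∪ {A} = {A,G} (union, +1)
GW@3: {A} ∩ {A} = {A} (intersection, +0)
GSW@3: {A} ∪ {C} = {A,C} (union, +1)
IK@3: {C} ∪ {T} = {C,T} (union, +1)
IKR@3: {C,T} ∩ {T} = {T} (intersection, +0)
IKRX@3: {T} ∪ {C} = {C,T} (union, +1)
GIKRSWX@3: {A,C} ∩ {C,T} = {C} (intersection, +0)
GW@4: {A} ∪ {C} = {A,C} (union, +1)
GSW@4: {A,C} ∩ {C} = {C} (intersection, +0)
IK@4: {G} ∪ {C} = {C,G} (union, +1)
IKR@4: {C,G} ∩ {G} = {G} (intersection, +0)
IKRX@4: {G} ∪ {A} = {A,G} (union, +1)
GIKRSWX@4: {C} ∪ {A,G} = {A,C,G} (union, +1)
GW@5: {C} ∩ {C} = {C} (intersection, +0)
GSW@5: {C} ∪ {G} = {C,G} (union, +1)
IK@5: {A} ∩ {A} = {A} (intersection, +0)
IKR@5: {A} ∪ {G} = {A,G} (union, +1)
IKRX@5: {A,G} ∪ {C} = {A,C,G} (union, +1)
GIKRSWX@5: {C,G} ∩ {A,C,G} = {C,G} (intersection, +0)
per-site changes: [4, 3, 1, 3, 4, 3]; total = 18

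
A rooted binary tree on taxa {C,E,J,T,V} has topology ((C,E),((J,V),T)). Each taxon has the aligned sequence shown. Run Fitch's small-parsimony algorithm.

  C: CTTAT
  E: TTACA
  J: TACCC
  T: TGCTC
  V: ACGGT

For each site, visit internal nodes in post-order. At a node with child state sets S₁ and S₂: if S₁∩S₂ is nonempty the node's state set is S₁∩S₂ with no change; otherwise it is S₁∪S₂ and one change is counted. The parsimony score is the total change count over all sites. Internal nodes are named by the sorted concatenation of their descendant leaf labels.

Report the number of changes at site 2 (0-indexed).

3

[col 0] CE: children C:{C}, E:{T} ∪→ {C,T}; cost 1
[col 0] JV: children J:{T}, V:{A} ∪→ {A,T}; cost 1
[col 0] JTV: children JV:{A,T}, T:{T} ∩→ {T}; cost 0
[col 0] CEJTV: children CE:{C,T}, JTV:{T} ∩→ {T}; cost 0
[col 1] CE: children C:{T}, E:{T} ∩→ {T}; cost 0
[col 1] JV: children J:{A}, V:{C} ∪→ {A,C}; cost 1
[col 1] JTV: children JV:{A,C}, T:{G} ∪→ {A,C,G}; cost 1
[col 1] CEJTV: children CE:{T}, JTV:{A,C,G} ∪→ {A,C,G,T}; cost 1
[col 2] CE: children C:{T}, E:{A} ∪→ {A,T}; cost 1
[col 2] JV: children J:{C}, V:{G} ∪→ {C,G}; cost 1
[col 2] JTV: children JV:{C,G}, T:{C} ∩→ {C}; cost 0
[col 2] CEJTV: children CE:{A,T}, JTV:{C} ∪→ {A,C,T}; cost 1
[col 3] CE: children C:{A}, E:{C} ∪→ {A,C}; cost 1
[col 3] JV: children J:{C}, V:{G} ∪→ {C,G}; cost 1
[col 3] JTV: children JV:{C,G}, T:{T} ∪→ {C,G,T}; cost 1
[col 3] CEJTV: children CE:{A,C}, JTV:{C,G,T} ∩→ {C}; cost 0
[col 4] CE: children C:{T}, E:{A} ∪→ {A,T}; cost 1
[col 4] JV: children J:{C}, V:{T} ∪→ {C,T}; cost 1
[col 4] JTV: children JV:{C,T}, T:{C} ∩→ {C}; cost 0
[col 4] CEJTV: children CE:{A,T}, JTV:{C} ∪→ {A,C,T}; cost 1
per-site changes: [2, 3, 3, 3, 3]; total = 14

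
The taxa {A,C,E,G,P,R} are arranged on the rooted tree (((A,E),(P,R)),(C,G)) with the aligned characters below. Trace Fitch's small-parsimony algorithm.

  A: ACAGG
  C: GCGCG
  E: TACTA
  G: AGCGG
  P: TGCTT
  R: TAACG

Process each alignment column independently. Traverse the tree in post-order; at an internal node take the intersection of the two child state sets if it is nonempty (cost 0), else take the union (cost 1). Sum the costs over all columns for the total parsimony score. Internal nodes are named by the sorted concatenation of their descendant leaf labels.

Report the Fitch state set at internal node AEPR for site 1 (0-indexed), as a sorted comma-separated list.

A

[col 0] AE: children A:{A}, E:{T} ∪→ {A,T}; cost 1
[col 0] PR: children P:{T}, R:{T} ∩→ {T}; cost 0
[col 0] AEPR: children AE:{A,T}, PR:{T} ∩→ {T}; cost 0
[col 0] CG: children C:{G}, G:{A} ∪→ {A,G}; cost 1
[col 0] ACEGPR: children AEPR:{T}, CG:{A,G} ∪→ {A,G,T}; cost 1
[col 1] AE: children A:{C}, E:{A} ∪→ {A,C}; cost 1
[col 1] PR: children P:{G}, R:{A} ∪→ {A,G}; cost 1
[col 1] AEPR: children AE:{A,C}, PR:{A,G} ∩→ {A}; cost 0
[col 1] CG: children C:{C}, G:{G} ∪→ {C,G}; cost 1
[col 1] ACEGPR: children AEPR:{A}, CG:{C,G} ∪→ {A,C,G}; cost 1
[col 2] AE: children A:{A}, E:{C} ∪→ {A,C}; cost 1
[col 2] PR: children P:{C}, R:{A} ∪→ {A,C}; cost 1
[col 2] AEPR: children AE:{A,C}, PR:{A,C} ∩→ {A,C}; cost 0
[col 2] CG: children C:{G}, G:{C} ∪→ {C,G}; cost 1
[col 2] ACEGPR: children AEPR:{A,C}, CG:{C,G} ∩→ {C}; cost 0
[col 3] AE: children A:{G}, E:{T} ∪→ {G,T}; cost 1
[col 3] PR: children P:{T}, R:{C} ∪→ {C,T}; cost 1
[col 3] AEPR: children AE:{G,T}, PR:{C,T} ∩→ {T}; cost 0
[col 3] CG: children C:{C}, G:{G} ∪→ {C,G}; cost 1
[col 3] ACEGPR: children AEPR:{T}, CG:{C,G} ∪→ {C,G,T}; cost 1
[col 4] AE: children A:{G}, E:{A} ∪→ {A,G}; cost 1
[col 4] PR: children P:{T}, R:{G} ∪→ {G,T}; cost 1
[col 4] AEPR: children AE:{A,G}, PR:{G,T} ∩→ {G}; cost 0
[col 4] CG: children C:{G}, G:{G} ∩→ {G}; cost 0
[col 4] ACEGPR: children AEPR:{G}, CG:{G} ∩→ {G}; cost 0
per-site changes: [3, 4, 3, 4, 2]; total = 16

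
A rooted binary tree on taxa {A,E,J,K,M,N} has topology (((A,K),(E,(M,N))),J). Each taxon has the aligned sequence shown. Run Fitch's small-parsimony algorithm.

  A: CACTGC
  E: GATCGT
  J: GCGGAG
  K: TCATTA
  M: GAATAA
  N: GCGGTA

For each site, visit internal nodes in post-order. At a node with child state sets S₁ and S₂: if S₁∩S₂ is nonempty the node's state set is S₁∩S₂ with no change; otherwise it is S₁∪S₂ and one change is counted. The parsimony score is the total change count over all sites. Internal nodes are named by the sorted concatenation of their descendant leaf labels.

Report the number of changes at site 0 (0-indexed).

2

site 0, node AK: A={C} ∪ K={T} → {C,T} (+1)
site 0, node MN: M={G} ∩ N={G} → {G} (+0)
site 0, node EMN: E={G} ∩ MN={G} → {G} (+0)
site 0, node AEKMN: AK={C,T} ∪ EMN={G} → {C,G,T} (+1)
site 0, node AEJKMN: AEKMN={C,G,T} ∩ J={G} → {G} (+0)
site 1, node AK: A={A} ∪ K={C} → {A,C} (+1)
site 1, node MN: M={A} ∪ N={C} → {A,C} (+1)
site 1, node EMN: E={A} ∩ MN={A,C} → {A} (+0)
site 1, node AEKMN: AK={A,C} ∩ EMN={A} → {A} (+0)
site 1, node AEJKMN: AEKMN={A} ∪ J={C} → {A,C} (+1)
site 2, node AK: A={C} ∪ K={A} → {A,C} (+1)
site 2, node MN: M={A} ∪ N={G} → {A,G} (+1)
site 2, node EMN: E={T} ∪ MN={A,G} → {A,G,T} (+1)
site 2, node AEKMN: AK={A,C} ∩ EMN={A,G,T} → {A} (+0)
site 2, node AEJKMN: AEKMN={A} ∪ J={G} → {A,G} (+1)
site 3, node AK: A={T} ∩ K={T} → {T} (+0)
site 3, node MN: M={T} ∪ N={G} → {G,T} (+1)
site 3, node EMN: E={C} ∪ MN={G,T} → {C,G,T} (+1)
site 3, node AEKMN: AK={T} ∩ EMN={C,G,T} → {T} (+0)
site 3, node AEJKMN: AEKMN={T} ∪ J={G} → {G,T} (+1)
site 4, node AK: A={G} ∪ K={T} → {G,T} (+1)
site 4, node MN: M={A} ∪ N={T} → {A,T} (+1)
site 4, node EMN: E={G} ∪ MN={A,T} → {A,G,T} (+1)
site 4, node AEKMN: AK={G,T} ∩ EMN={A,G,T} → {G,T} (+0)
site 4, node AEJKMN: AEKMN={G,T} ∪ J={A} → {A,G,T} (+1)
site 5, node AK: A={C} ∪ K={A} → {A,C} (+1)
site 5, node MN: M={A} ∩ N={A} → {A} (+0)
site 5, node EMN: E={T} ∪ MN={A} → {A,T} (+1)
site 5, node AEKMN: AK={A,C} ∩ EMN={A,T} → {A} (+0)
site 5, node AEJKMN: AEKMN={A} ∪ J={G} → {A,G} (+1)
per-site changes: [2, 3, 4, 3, 4, 3]; total = 19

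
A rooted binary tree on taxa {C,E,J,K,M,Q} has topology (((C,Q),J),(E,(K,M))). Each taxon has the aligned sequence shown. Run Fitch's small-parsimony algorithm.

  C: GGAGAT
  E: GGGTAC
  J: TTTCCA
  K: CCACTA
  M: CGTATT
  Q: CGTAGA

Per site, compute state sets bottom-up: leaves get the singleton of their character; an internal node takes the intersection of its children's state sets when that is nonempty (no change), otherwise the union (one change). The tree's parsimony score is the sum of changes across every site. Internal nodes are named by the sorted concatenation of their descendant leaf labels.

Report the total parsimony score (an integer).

18

CQ@0: {G} ∪ {C} = {C,G} (union, +1)
CJQ@0: {C,G} ∪ {T} = {C,G,T} (union, +1)
KM@0: {C} ∩ {C} = {C} (intersection, +0)
EKM@0: {G} ∪ {C} = {C,G} (union, +1)
CEJKMQ@0: {C,G,T} ∩ {C,G} = {C,G} (intersection, +0)
CQ@1: {G} ∩ {G} = {G} (intersection, +0)
CJQ@1: {G} ∪ {T} = {G,T} (union, +1)
KM@1: {C} ∪ {G} = {C,G} (union, +1)
EKM@1: {G} ∩ {C,G} = {G} (intersection, +0)
CEJKMQ@1: {G,T} ∩ {G} = {G} (intersection, +0)
CQ@2: {A} ∪ {T} = {A,T} (union, +1)
CJQ@2: {A,T} ∩ {T} = {T} (intersection, +0)
KM@2: {A} ∪ {T} = {A,T} (union, +1)
EKM@2: {G} ∪ {A,T} = {A,G,T} (union, +1)
CEJKMQ@2: {T} ∩ {A,G,T} = {T} (intersection, +0)
CQ@3: {G} ∪ {A} = {A,G} (union, +1)
CJQ@3: {A,G} ∪ {C} = {A,C,G} (union, +1)
KM@3: {C} ∪ {A} = {A,C} (union, +1)
EKM@3: {T} ∪ {A,C} = {A,C,T} (union, +1)
CEJKMQ@3: {A,C,G} ∩ {A,C,T} = {A,C} (intersection, +0)
CQ@4: {A} ∪ {G} = {A,G} (union, +1)
CJQ@4: {A,G} ∪ {C} = {A,C,G} (union, +1)
KM@4: {T} ∩ {T} = {T} (intersection, +0)
EKM@4: {A} ∪ {T} = {A,T} (union, +1)
CEJKMQ@4: {A,C,G} ∩ {A,T} = {A} (intersection, +0)
CQ@5: {T} ∪ {A} = {A,T} (union, +1)
CJQ@5: {A,T} ∩ {A} = {A} (intersection, +0)
KM@5: {A} ∪ {T} = {A,T} (union, +1)
EKM@5: {C} ∪ {A,T} = {A,C,T} (union, +1)
CEJKMQ@5: {A} ∩ {A,C,T} = {A} (intersection, +0)
per-site changes: [3, 2, 3, 4, 3, 3]; total = 18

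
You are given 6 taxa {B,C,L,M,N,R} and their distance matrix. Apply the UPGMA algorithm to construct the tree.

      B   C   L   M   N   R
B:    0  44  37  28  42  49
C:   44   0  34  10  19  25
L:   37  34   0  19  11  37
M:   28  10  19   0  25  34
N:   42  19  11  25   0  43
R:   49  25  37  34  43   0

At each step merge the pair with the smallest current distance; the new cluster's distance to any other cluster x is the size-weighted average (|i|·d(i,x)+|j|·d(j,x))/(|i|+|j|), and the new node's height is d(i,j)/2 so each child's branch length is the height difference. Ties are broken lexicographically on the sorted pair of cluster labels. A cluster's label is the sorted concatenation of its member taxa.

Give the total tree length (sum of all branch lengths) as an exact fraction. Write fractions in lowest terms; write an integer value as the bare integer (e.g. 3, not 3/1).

step 1: merge (C,M) at d=10; branch lengths C→5, M→5; new cluster CM
  updated: d(B,CM)=36, d(CM,L)=53/2, d(CM,N)=22, d(CM,R)=59/2
step 2: merge (L,N) at d=11; branch lengths L→11/2, N→11/2; new cluster LN
  updated: d(B,LN)=79/2, d(CM,LN)=97/4, d(LN,R)=40
step 3: merge (CM,LN) at d=97/4; branch lengths CM→57/8, LN→53/8; new cluster CLMN
  updated: d(B,CLMN)=151/4, d(CLMN,R)=139/4
step 4: merge (CLMN,R) at d=139/4; branch lengths CLMN→21/4, R→139/8; new cluster CLMNR
  updated: d(B,CLMNR)=40
step 5: merge (B,CLMNR) at d=40; branch lengths B→20, CLMNR→21/8; new cluster BCLMNR
final tree: (B:20,(((C:5,M:5):57/8,(L:11/2,N:11/2):53/8):21/4,R:139/8):21/8)
total length: 80

80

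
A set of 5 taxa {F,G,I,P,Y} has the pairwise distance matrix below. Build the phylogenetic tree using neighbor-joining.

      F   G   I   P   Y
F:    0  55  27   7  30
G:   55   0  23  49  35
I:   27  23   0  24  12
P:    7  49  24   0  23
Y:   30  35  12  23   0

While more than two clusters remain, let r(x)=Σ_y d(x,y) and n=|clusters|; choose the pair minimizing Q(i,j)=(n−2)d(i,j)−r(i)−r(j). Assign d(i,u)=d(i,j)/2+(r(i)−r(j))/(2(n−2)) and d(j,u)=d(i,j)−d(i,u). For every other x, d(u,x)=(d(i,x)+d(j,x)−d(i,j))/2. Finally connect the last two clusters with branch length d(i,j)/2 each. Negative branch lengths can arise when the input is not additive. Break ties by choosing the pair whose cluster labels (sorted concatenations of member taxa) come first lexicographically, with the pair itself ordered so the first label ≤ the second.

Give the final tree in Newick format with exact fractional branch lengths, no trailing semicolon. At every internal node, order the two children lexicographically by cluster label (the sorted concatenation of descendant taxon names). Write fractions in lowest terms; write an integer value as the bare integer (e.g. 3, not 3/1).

1. join F+P (d=7, Q=-201) ⇒ FP; edges |F|=37/6, |P|=5/6
  updated: d(FP,G)=97/2, d(FP,I)=22, d(FP,Y)=23
2. join FP+Y (d=23, Q=-235/2) ⇒ FPY; edges |FP|=139/8, |Y|=45/8
  updated: d(FPY,G)=121/4, d(FPY,I)=11/2
3. join FPY+G (d=121/4, Q=-235/4) ⇒ FGPY; edges |FPY|=51/8, |G|=191/8
  updated: d(FGPY,I)=-7/8
4. join FGPY+I (d=-7/8) ⇒ FGIPY; edges |FGPY|=-7/16, |I|=-7/16
final tree: ((((F:37/6,P:5/6):139/8,Y:45/8):51/8,G:191/8):-7/16,I:-7/16)
total length: 475/8

((((F:37/6,P:5/6):139/8,Y:45/8):51/8,G:191/8):-7/16,I:-7/16)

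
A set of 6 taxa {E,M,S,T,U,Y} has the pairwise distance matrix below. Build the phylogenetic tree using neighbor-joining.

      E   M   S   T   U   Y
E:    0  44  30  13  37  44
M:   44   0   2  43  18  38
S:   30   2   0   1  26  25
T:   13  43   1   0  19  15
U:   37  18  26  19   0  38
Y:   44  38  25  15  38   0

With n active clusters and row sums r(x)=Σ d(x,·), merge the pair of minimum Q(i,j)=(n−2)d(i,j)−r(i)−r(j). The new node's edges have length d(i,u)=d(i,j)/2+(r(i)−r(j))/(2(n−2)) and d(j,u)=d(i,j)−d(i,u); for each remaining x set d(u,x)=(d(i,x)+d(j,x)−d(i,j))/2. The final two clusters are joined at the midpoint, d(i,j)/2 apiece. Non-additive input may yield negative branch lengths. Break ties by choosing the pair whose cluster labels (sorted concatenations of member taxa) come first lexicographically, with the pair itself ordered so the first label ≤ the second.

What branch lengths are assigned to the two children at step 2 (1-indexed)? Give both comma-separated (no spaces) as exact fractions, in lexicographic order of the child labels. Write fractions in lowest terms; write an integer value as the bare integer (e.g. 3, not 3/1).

step 1: merge (M,S) at d=2, Q=-221; branch lengths M→69/8, S→-53/8; new cluster MS
  updated: d(E,MS)=36, d(MS,T)=21, d(MS,U)=21, d(MS,Y)=61/2
step 2: merge (MS,U) at d=21, Q=-321/2; branch lengths MS→113/12, U→139/12; new cluster MSU
  updated: d(E,MSU)=26, d(MSU,T)=19/2, d(MSU,Y)=95/4
step 3: merge (E,T) at d=13, Q=-189/2; branch lengths E→143/8, T→-39/8; new cluster ET
  updated: d(ET,MSU)=45/4, d(ET,Y)=23
step 4: merge (ET,MSU) at d=45/4, Q=-58; branch lengths ET→21/4, MSU→6; new cluster EMSTU
  updated: d(EMSTU,Y)=71/4
step 5: merge (EMSTU,Y) at d=71/4; branch lengths EMSTU→71/8, Y→71/8; new cluster EMSTUY
final tree: (((E:143/8,T:-39/8):21/4,((M:69/8,S:-53/8):113/12,U:139/12):6):71/8,Y:71/8)
total length: 65

113/12,139/12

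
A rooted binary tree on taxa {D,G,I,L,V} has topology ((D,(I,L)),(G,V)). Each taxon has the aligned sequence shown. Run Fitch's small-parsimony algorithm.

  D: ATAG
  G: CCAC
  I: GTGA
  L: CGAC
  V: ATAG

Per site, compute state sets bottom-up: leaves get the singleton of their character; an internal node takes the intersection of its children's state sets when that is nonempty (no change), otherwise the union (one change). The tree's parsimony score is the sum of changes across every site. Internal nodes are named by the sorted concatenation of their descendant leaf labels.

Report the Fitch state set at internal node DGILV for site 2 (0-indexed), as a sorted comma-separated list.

A

[col 0] IL: children I:{G}, L:{C} ∪→ {C,G}; cost 1
[col 0] DIL: children D:{A}, IL:{C,G} ∪→ {A,C,G}; cost 1
[col 0] GV: children G:{C}, V:{A} ∪→ {A,C}; cost 1
[col 0] DGILV: children DIL:{A,C,G}, GV:{A,C} ∩→ {A,C}; cost 0
[col 1] IL: children I:{T}, L:{G} ∪→ {G,T}; cost 1
[col 1] DIL: children D:{T}, IL:{G,T} ∩→ {T}; cost 0
[col 1] GV: children G:{C}, V:{T} ∪→ {C,T}; cost 1
[col 1] DGILV: children DIL:{T}, GV:{C,T} ∩→ {T}; cost 0
[col 2] IL: children I:{G}, L:{A} ∪→ {A,G}; cost 1
[col 2] DIL: children D:{A}, IL:{A,G} ∩→ {A}; cost 0
[col 2] GV: children G:{A}, V:{A} ∩→ {A}; cost 0
[col 2] DGILV: children DIL:{A}, GV:{A} ∩→ {A}; cost 0
[col 3] IL: children I:{A}, L:{C} ∪→ {A,C}; cost 1
[col 3] DIL: children D:{G}, IL:{A,C} ∪→ {A,C,G}; cost 1
[col 3] GV: children G:{C}, V:{G} ∪→ {C,G}; cost 1
[col 3] DGILV: children DIL:{A,C,G}, GV:{C,G} ∩→ {C,G}; cost 0
per-site changes: [3, 2, 1, 3]; total = 9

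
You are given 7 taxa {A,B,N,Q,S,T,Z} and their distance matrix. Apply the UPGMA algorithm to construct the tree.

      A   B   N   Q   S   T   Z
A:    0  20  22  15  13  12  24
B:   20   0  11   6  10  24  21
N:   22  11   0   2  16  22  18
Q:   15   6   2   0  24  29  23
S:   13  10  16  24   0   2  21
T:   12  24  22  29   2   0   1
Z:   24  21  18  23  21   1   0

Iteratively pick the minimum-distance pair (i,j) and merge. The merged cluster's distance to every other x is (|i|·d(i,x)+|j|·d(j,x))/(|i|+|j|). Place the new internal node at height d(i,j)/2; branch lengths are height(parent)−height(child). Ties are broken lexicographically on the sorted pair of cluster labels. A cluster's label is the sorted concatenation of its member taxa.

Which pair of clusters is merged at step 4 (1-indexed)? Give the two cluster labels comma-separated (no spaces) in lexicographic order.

S,TZ

1. join T+Z (d=1) ⇒ TZ; edges |T|=1/2, |Z|=1/2
  updated: d(A,TZ)=18, d(B,TZ)=45/2, d(N,TZ)=20, d(Q,TZ)=26, d(S,TZ)=23/2
2. join N+Q (d=2) ⇒ NQ; edges |N|=1, |Q|=1
  updated: d(A,NQ)=37/2, d(B,NQ)=17/2, d(NQ,S)=20, d(NQ,TZ)=23
3. join B+NQ (d=17/2) ⇒ BNQ; edges |B|=17/4, |NQ|=13/4
  updated: d(A,BNQ)=19, d(BNQ,S)=50/3, d(BNQ,TZ)=137/6
4. join S+TZ (d=23/2) ⇒ STZ; edges |S|=23/4, |TZ|=21/4
  updated: d(A,STZ)=49/3, d(BNQ,STZ)=187/9
5. join A+STZ (d=49/3) ⇒ ASTZ; edges |A|=49/6, |STZ|=29/12
  updated: d(ASTZ,BNQ)=61/3
6. join ASTZ+BNQ (d=61/3) ⇒ ABNQSTZ; edges |ASTZ|=2, |BNQ|=71/12
final tree: ((A:49/6,(S:23/4,(T:1/2,Z:1/2):21/4):29/12):2,(B:17/4,(N:1,Q:1):13/4):71/12)
total length: 40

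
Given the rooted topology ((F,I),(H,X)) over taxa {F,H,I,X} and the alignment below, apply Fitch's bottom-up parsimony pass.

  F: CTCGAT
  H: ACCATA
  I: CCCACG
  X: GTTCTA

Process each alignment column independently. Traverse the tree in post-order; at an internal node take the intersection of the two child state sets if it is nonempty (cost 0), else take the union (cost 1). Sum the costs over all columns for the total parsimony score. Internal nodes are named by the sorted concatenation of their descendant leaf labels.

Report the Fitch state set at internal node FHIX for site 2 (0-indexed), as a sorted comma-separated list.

C

site 0, node FI: F={C} ∩ I={C} → {C} (+0)
site 0, node HX: H={A} ∪ X={G} → {A,G} (+1)
site 0, node FHIX: FI={C} ∪ HX={A,G} → {A,C,G} (+1)
site 1, node FI: F={T} ∪ I={C} → {C,T} (+1)
site 1, node HX: H={C} ∪ X={T} → {C,T} (+1)
site 1, node FHIX: FI={C,T} ∩ HX={C,T} → {C,T} (+0)
site 2, node FI: F={C} ∩ I={C} → {C} (+0)
site 2, node HX: H={C} ∪ X={T} → {C,T} (+1)
site 2, node FHIX: FI={C} ∩ HX={C,T} → {C} (+0)
site 3, node FI: F={G} ∪ I={A} → {A,G} (+1)
site 3, node HX: H={A} ∪ X={C} → {A,C} (+1)
site 3, node FHIX: FI={A,G} ∩ HX={A,C} → {A} (+0)
site 4, node FI: F={A} ∪ I={C} → {A,C} (+1)
site 4, node HX: H={T} ∩ X={T} → {T} (+0)
site 4, node FHIX: FI={A,C} ∪ HX={T} → {A,C,T} (+1)
site 5, node FI: F={T} ∪ I={G} → {G,T} (+1)
site 5, node HX: H={A} ∩ X={A} → {A} (+0)
site 5, node FHIX: FI={G,T} ∪ HX={A} → {A,G,T} (+1)
per-site changes: [2, 2, 1, 2, 2, 2]; total = 11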